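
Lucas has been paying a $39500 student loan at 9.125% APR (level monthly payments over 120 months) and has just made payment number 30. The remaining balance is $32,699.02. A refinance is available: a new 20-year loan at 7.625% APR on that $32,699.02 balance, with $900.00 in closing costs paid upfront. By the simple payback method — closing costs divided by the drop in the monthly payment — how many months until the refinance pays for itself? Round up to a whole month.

Current payment = 39,500 × 9.125%/12 / (1 − (1+0.0076042)^−120) = $503.05.
Refinanced payment = 32,699.02 × 0.0063542 / (1 − (1+0.0063542)^−240) = $265.93.
Monthly savings = $503.05 − $265.93 = $237.12.
Break-even = $900.00 / $237.12 = 3.80 → 4 months.

4 months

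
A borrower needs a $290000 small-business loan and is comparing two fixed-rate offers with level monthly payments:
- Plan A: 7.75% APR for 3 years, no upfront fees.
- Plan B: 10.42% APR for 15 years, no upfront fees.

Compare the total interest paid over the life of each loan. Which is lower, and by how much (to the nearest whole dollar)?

Plan A by $248,483

Plan A: at 7.75% the monthly rate is 0.0064583, so the payment is 290,000 × 0.0064583 / (1 − 1.0064583^−36) = $9,054.14.
Total interest on Plan A = 36 × $9,054.14 − $290,000 = $35,949.04.
Plan B: monthly rate = 10.42%/12 = 0.0086833; payment = 290,000 × 0.0086833 / (1 − (1+0.0086833)^−180) = $3,191.29.
Total interest on Plan B = 180 × $3,191.29 − $290,000 = $284,432.20.
Plan A is lower by $248,483.16.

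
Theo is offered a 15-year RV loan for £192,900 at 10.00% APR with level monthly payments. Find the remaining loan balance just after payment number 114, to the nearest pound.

£104,906

With monthly rate i = 10%/12 = 0.0083333, the balance after k of n payments is P · [(1+i)^n − (1+i)^k] / [(1+i)^n − 1].
(1+0.0083333)^180 = 4.45391955 and (1+0.0083333)^114 = 2.57555107, so the balance is 192,900 × (4.45391955 − 2.57555107) / (4.45391955 − 1) = £104,906.11.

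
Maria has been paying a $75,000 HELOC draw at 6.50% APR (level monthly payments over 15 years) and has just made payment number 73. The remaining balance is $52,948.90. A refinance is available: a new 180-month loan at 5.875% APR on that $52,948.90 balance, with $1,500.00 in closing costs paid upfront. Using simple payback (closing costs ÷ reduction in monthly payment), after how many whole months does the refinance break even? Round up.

Current payment = 75,000 × 6.5%/12 / (1 − (1+0.0054167)^−180) = $653.33.
Refinanced payment = 52,948.90 × 0.0048958 / (1 − (1+0.0048958)^−180) = $443.25.
Monthly savings = $653.33 − $443.25 = $210.08.
Break-even = $1,500.00 / $210.08 = 7.14 → 8 months.

8 months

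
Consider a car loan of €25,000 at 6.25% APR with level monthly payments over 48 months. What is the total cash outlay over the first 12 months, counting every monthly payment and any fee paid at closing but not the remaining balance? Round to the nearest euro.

At 6.25% the monthly rate is 0.0052083, so the payment is 25,000 × 0.0052083 / (1 − 1.0052083^−48) = €590.00.
Total outlay = 12 × €590.00 = €7,080.00.

€7,080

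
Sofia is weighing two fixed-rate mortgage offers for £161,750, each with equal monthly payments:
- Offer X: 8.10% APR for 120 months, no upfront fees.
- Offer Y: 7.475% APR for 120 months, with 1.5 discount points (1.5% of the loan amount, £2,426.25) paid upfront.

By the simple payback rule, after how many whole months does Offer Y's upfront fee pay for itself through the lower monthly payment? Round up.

46 months

Offer X: monthly rate = 8.1%/12 = 0.0067500; payment = 161,750 × 0.0067500 / (1 − (1+0.0067500)^−120) = £1,971.03.
Offer Y: at 7.475% the monthly rate is 0.0062292, so the payment is 161,750 × 0.0062292 / (1 − 1.0062292^−120) = £1,917.89.
Monthly savings = £1,971.03 − £1,917.89 = £53.14.
Break-even = £2,426.25 / £53.14 = 45.66 → 46 months.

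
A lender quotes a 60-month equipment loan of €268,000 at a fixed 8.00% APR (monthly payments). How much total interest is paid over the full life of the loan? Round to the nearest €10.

At 8.00% the monthly rate is 0.0066667, so the payment is 268,000 × 0.0066667 / (1 − 1.0066667^−60) = €5,434.07.
Total paid = 60 × €5,434.07 = €326,044.20; interest = €326,044.20 − €268,000 = €58,044.20.

€58,040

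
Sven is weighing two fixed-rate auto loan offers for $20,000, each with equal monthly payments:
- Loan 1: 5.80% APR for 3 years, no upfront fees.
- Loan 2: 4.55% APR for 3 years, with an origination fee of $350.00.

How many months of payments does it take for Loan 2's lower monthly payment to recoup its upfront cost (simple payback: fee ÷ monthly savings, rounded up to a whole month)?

Loan 1: monthly rate = 5.8%/12 = 0.0048333; payment = 20,000 × 0.0048333 / (1 − (1+0.0048333)^−36) = $606.63.
Loan 2: at 4.55% the monthly rate is 0.0037917, so the payment is 20,000 × 0.0037917 / (1 − 1.0037917^−36) = $595.39.
Monthly savings = $606.63 − $595.39 = $11.24.
Break-even = $350.00 / $11.24 = 31.14 → 32 months.

32 months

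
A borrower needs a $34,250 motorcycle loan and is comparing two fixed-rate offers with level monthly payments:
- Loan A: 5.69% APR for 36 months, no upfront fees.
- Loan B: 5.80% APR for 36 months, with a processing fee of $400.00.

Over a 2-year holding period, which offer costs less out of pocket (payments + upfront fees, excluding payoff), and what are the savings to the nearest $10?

Loan A: at 5.69% the monthly rate is 0.0047417, so the payment is 34,250 × 0.0047417 / (1 − 1.0047417^−36) = $1,037.15.
Loan B: at 5.80% the monthly rate is 0.0048333, so the payment is 34,250 × 0.0048333 / (1 − 1.0048333^−36) = $1,038.85.
Over 24 months: Loan A costs 24 × $1,037.15 = $24,891.60; Loan B costs 24 × $1,038.85 + $400.00 = $25,332.40.
Loan A is cheaper by $25,332.40 − $24,891.60 = $440.80.

Loan A by $440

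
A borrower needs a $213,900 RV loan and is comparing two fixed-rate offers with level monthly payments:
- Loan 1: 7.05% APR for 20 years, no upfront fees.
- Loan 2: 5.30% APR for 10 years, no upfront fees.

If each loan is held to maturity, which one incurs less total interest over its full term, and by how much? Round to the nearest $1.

Loan 1: at 7.05% the monthly rate is 0.0058750, so the payment is 213,900 × 0.0058750 / (1 − 1.0058750^−240) = $1,664.79.
Total interest on Loan 1 = 240 × $1,664.79 − $213,900 = $185,649.60.
Loan 2: monthly rate = 5.3%/12 = 0.0044167; payment = 213,900 × 0.0044167 / (1 − (1+0.0044167)^−120) = $2,300.24.
Total interest on Loan 2 = 120 × $2,300.24 − $213,900 = $62,128.80.
Loan 2 is lower by $123,520.80.

Loan 2 by $123,521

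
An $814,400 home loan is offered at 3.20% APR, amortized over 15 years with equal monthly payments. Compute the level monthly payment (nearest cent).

$5,702.76

At 3.20% the monthly rate is 0.0026667, so the payment is 814,400 × 0.0026667 / (1 − 1.0026667^−180) = $5,702.76.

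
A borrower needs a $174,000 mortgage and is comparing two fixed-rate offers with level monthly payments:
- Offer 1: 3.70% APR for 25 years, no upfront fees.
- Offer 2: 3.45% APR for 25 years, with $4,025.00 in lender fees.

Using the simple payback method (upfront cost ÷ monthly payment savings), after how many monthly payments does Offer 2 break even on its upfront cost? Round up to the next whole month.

172 months

Offer 1: at 3.70% the monthly rate is 0.0030833, so the payment is 174,000 × 0.0030833 / (1 − 1.0030833^−300) = $889.86.
Offer 2: monthly rate = 3.45%/12 = 0.0028750; payment = 174,000 × 0.0028750 / (1 − (1+0.0028750)^−300) = $866.43.
Monthly savings = $889.86 − $866.43 = $23.43.
Break-even = $4,025.00 / $23.43 = 171.79 → 172 months.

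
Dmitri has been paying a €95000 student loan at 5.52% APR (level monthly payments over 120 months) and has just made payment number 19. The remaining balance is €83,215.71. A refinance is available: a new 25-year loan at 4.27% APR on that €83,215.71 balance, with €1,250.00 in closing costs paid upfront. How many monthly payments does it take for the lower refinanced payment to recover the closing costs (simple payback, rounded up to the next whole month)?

3 months

Current payment = 95,000 × 5.52%/12 / (1 − (1+0.0046000)^−120) = €1,031.94.
Refinanced payment = 83,215.71 × 0.0035583 / (1 − (1+0.0035583)^−300) = €451.74.
Monthly savings = €1,031.94 − €451.74 = €580.20.
Break-even = €1,250.00 / €580.20 = 2.15 → 3 months.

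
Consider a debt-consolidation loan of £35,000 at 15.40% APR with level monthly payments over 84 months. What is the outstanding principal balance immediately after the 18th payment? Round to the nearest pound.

With monthly rate i = 15.4%/12 = 0.0128333, the balance after k of n payments is P · [(1+i)^n − (1+i)^k] / [(1+i)^n − 1].
(1+0.0128333)^84 = 2.91870916 and (1+0.0128333)^18 = 1.25800900, so the balance is 35,000 × (2.91870916 − 1.25800900) / (2.91870916 − 1) = £30,293.55.

£30,294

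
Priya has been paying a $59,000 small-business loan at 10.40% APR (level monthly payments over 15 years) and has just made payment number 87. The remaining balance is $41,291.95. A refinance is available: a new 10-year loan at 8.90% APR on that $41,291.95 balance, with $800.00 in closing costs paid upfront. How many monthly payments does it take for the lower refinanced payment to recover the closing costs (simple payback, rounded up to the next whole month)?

Current payment = 59,000 × 10.4%/12 / (1 − (1+0.0086667)^−180) = $648.53.
Refinanced payment = 41,291.95 × 0.0074167 / (1 − (1+0.0074167)^−120) = $520.84.
Monthly savings = $648.53 − $520.84 = $127.69.
Break-even = $800.00 / $127.69 = 6.27 → 7 months.

7 months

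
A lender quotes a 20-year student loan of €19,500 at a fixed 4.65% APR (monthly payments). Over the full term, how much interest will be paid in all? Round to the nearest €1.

At 4.65% the monthly rate is 0.0038750, so the payment is 19,500 × 0.0038750 / (1 − 1.0038750^−240) = €124.95.
Total paid = 240 × €124.95 = €29,988.00; interest = €29,988.00 − €19,500 = €10,488.00.

€10,488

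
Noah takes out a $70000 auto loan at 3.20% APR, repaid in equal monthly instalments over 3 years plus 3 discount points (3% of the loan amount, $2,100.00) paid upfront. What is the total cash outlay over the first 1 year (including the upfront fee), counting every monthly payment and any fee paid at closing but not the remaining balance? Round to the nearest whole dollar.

At 3.20% the monthly rate is 0.0026667, so the payment is 70,000 × 0.0026667 / (1 − 1.0026667^−36) = $2,041.86.
Total outlay = 12 × $2,041.86 + $2,100.00 = $26,602.32.

$26,602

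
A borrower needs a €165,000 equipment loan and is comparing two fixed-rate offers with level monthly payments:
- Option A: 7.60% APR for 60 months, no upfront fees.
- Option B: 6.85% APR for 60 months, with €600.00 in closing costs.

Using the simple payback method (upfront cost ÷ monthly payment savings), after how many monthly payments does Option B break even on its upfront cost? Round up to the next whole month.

11 months

Option A: at 7.60% the monthly rate is 0.0063333, so the payment is 165,000 × 0.0063333 / (1 − 1.0063333^−60) = €3,314.11.
Option B: at 6.85% the monthly rate is 0.0057083, so the payment is 165,000 × 0.0057083 / (1 − 1.0057083^−60) = €3,255.53.
Monthly savings = €3,314.11 − €3,255.53 = €58.58.
Break-even = €600.00 / €58.58 = 10.24 → 11 months.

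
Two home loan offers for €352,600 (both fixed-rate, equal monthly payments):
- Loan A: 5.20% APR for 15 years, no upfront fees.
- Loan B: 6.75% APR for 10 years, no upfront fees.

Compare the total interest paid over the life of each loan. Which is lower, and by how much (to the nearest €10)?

Loan A: monthly rate = 5.2%/12 = 0.0043333; payment = 352,600 × 0.0043333 / (1 − (1+0.0043333)^−180) = €2,825.21.
Total interest on Loan A = 180 × €2,825.21 − €352,600 = €155,937.80.
Loan B: monthly rate = 6.75%/12 = 0.0056250; payment = 352,600 × 0.0056250 / (1 − (1+0.0056250)^−120) = €4,048.70.
Total interest on Loan B = 120 × €4,048.70 − €352,600 = €133,244.00.
Loan B is lower by €22,693.80.

Loan B by €22,690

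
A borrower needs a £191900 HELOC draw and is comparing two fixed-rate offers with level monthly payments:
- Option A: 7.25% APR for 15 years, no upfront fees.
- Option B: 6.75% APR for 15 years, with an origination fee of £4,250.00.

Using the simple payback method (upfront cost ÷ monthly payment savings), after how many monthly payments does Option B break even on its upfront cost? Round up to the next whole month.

Option A: monthly rate = 7.25%/12 = 0.0060417; payment = 191,900 × 0.0060417 / (1 − (1+0.0060417)^−180) = £1,751.78.
Option B: at 6.75% the monthly rate is 0.0056250, so the payment is 191,900 × 0.0056250 / (1 − 1.0056250^−180) = £1,698.14.
Monthly savings = £1,751.78 − £1,698.14 = £53.64.
Break-even = £4,250.00 / £53.64 = 79.23 → 80 months.

80 months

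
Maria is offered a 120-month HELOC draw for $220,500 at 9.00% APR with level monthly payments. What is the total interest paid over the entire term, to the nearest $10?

Monthly rate = 9%/12 = 0.0075000; payment = 220,500 × 0.0075000 / (1 − (1+0.0075000)^−120) = $2,793.20.
Total paid = 120 × $2,793.20 = $335,184.00; interest = $335,184.00 − $220,500 = $114,684.00.

$114,680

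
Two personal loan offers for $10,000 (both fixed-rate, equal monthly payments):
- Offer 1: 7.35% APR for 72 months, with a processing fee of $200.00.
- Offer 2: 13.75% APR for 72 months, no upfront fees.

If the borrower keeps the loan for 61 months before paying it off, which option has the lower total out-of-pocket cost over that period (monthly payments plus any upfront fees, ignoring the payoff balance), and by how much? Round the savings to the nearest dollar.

Offer 1 by $1,785

Offer 1: monthly rate = 7.35%/12 = 0.0061250; payment = 10,000 × 0.0061250 / (1 − (1+0.0061250)^−72) = $172.18.
Offer 2: at 13.75% the monthly rate is 0.0114583, so the payment is 10,000 × 0.0114583 / (1 − 1.0114583^−72) = $204.72.
Over 61 months: Offer 1 costs 61 × $172.18 + $200.00 = $10,702.98; Offer 2 costs 61 × $204.72 = $12,487.92.
Offer 1 is cheaper by $12,487.92 − $10,702.98 = $1,784.94.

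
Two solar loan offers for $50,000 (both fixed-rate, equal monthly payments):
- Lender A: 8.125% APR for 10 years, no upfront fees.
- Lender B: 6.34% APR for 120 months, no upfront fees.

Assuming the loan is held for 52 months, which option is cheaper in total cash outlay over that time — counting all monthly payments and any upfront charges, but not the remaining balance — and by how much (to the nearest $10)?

Lender B by $2,410

Lender A: at 8.125% the monthly rate is 0.0067708, so the payment is 50,000 × 0.0067708 / (1 − 1.0067708^−120) = $609.95.
Lender B: monthly rate = 6.34%/12 = 0.0052833; payment = 50,000 × 0.0052833 / (1 − (1+0.0052833)^−120) = $563.68.
Over 52 months: Lender A costs 52 × $609.95 = $31,717.40; Lender B costs 52 × $563.68 = $29,311.36.
Lender B is cheaper by $31,717.40 − $29,311.36 = $2,406.04.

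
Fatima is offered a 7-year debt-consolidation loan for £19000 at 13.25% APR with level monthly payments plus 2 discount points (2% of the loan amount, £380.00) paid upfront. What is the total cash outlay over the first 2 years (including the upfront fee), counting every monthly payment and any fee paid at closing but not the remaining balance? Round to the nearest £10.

Monthly rate = 13.25%/12 = 0.0110417; payment = 19,000 × 0.0110417 / (1 − (1+0.0110417)^−84) = £348.23.
Total outlay = 24 × £348.23 + £380.00 = £8,737.52.

£8,740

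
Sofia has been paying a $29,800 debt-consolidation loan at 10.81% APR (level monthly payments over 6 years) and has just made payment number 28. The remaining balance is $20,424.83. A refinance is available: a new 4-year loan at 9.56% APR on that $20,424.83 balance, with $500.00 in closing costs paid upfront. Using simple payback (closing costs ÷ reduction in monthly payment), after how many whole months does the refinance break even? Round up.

Current payment = 29,800 × 10.81%/12 / (1 − (1+0.0090083)^−72) = $564.32.
Refinanced payment = 20,424.83 × 0.0079667 / (1 − (1+0.0079667)^−48) = $513.72.
Monthly savings = $564.32 − $513.72 = $50.60.
Break-even = $500.00 / $50.60 = 9.88 → 10 months.

10 months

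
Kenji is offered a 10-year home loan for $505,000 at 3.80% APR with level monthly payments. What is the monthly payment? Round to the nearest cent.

Monthly rate = 3.8%/12 = 0.0031667; payment = 505,000 × 0.0031667 / (1 − (1+0.0031667)^−120) = $5,065.02.

$5,065.02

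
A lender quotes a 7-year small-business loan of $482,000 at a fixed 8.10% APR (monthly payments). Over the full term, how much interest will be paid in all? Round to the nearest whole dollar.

$151,074

Monthly rate = 8.1%/12 = 0.0067500; payment = 482,000 × 0.0067500 / (1 − (1+0.0067500)^−84) = $7,536.59.
Total paid = 84 × $7,536.59 = $633,073.56; interest = $633,073.56 − $482,000 = $151,073.56.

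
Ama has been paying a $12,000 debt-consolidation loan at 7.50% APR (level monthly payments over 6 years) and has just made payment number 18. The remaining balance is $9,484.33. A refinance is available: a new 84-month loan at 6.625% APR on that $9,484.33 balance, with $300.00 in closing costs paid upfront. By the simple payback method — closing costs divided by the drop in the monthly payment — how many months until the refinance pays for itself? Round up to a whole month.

Current payment = 12,000 × 7.5%/12 / (1 − (1+0.0062500)^−72) = $207.48.
Refinanced payment = 9,484.33 × 0.0055208 / (1 − (1+0.0055208)^−84) = $141.41.
Monthly savings = $207.48 − $141.41 = $66.07.
Break-even = $300.00 / $66.07 = 4.54 → 5 months.

5 months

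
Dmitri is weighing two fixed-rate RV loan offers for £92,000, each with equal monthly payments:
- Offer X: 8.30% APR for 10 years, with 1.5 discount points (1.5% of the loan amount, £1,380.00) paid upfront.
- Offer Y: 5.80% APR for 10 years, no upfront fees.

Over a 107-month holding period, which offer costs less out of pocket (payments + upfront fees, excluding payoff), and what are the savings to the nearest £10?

Offer Y by £14,080

Offer X: monthly rate = 8.3%/12 = 0.0069167; payment = 92,000 × 0.0069167 / (1 − (1+0.0069167)^−120) = £1,130.85.
Offer Y: monthly rate = 5.8%/12 = 0.0048333; payment = 92,000 × 0.0048333 / (1 − (1+0.0048333)^−120) = £1,012.17.
Over 107 months: Offer X costs 107 × £1,130.85 + £1,380.00 = £122,380.95; Offer Y costs 107 × £1,012.17 = £108,302.19.
Offer Y is cheaper by £122,380.95 − £108,302.19 = £14,078.76.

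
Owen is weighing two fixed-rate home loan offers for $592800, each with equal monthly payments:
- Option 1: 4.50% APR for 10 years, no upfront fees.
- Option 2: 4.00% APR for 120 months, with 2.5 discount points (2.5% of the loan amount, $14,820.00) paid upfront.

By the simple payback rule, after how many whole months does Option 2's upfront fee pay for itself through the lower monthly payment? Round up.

105 months

Option 1: monthly rate = 4.5%/12 = 0.0037500; payment = 592,800 × 0.0037500 / (1 − (1+0.0037500)^−120) = $6,143.68.
Option 2: monthly rate = 4%/12 = 0.0033333; payment = 592,800 × 0.0033333 / (1 − (1+0.0033333)^−120) = $6,001.81.
Monthly savings = $6,143.68 − $6,001.81 = $141.87.
Break-even = $14,820.00 / $141.87 = 104.46 → 105 months.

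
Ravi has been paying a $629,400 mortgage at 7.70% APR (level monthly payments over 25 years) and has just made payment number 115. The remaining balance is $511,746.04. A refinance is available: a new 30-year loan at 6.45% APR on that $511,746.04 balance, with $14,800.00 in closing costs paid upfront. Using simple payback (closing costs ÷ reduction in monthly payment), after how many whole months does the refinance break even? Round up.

10 months

Current payment = 629,400 × 7.7%/12 / (1 − (1+0.0064167)^−300) = $4,733.40.
Refinanced payment = 511,746.04 × 0.0053750 / (1 − (1+0.0053750)^−360) = $3,217.77.
Monthly savings = $4,733.40 − $3,217.77 = $1,515.63.
Break-even = $14,800.00 / $1,515.63 = 9.76 → 10 months.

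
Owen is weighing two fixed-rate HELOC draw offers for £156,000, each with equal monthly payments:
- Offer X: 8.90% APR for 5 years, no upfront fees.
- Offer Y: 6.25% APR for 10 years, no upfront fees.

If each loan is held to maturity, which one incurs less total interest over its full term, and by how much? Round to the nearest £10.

Offer X: at 8.90% the monthly rate is 0.0074167, so the payment is 156,000 × 0.0074167 / (1 − 1.0074167^−60) = £3,230.74.
Total interest on Offer X = 60 × £3,230.74 − £156,000 = £37,844.40.
Offer Y: at 6.25% the monthly rate is 0.0052083, so the payment is 156,000 × 0.0052083 / (1 − 1.0052083^−120) = £1,751.57.
Total interest on Offer Y = 120 × £1,751.57 − £156,000 = £54,188.40.
Offer X is lower by £16,344.00.

Offer X by £16,340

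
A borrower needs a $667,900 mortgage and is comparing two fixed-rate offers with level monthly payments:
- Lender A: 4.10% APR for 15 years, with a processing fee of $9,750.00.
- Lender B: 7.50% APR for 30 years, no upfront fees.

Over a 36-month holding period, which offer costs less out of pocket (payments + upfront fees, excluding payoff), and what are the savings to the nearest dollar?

Lender B by $20,689

Lender A: monthly rate = 4.1%/12 = 0.0034167; payment = 667,900 × 0.0034167 / (1 − (1+0.0034167)^−180) = $4,973.91.
Lender B: monthly rate = 7.5%/12 = 0.0062500; payment = 667,900 × 0.0062500 / (1 − (1+0.0062500)^−360) = $4,670.05.
Over 36 months: Lender A costs 36 × $4,973.91 + $9,750.00 = $188,810.76; Lender B costs 36 × $4,670.05 = $168,121.80.
Lender B is cheaper by $188,810.76 − $168,121.80 = $20,688.96.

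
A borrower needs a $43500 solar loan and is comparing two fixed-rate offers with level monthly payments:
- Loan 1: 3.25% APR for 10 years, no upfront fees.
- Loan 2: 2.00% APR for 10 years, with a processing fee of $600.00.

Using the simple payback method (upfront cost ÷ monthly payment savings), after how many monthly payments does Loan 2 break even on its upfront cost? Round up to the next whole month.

25 months

Loan 1: at 3.25% the monthly rate is 0.0027083, so the payment is 43,500 × 0.0027083 / (1 − 1.0027083^−120) = $425.08.
Loan 2: at 2.00% the monthly rate is 0.0016667, so the payment is 43,500 × 0.0016667 / (1 − 1.0016667^−120) = $400.26.
Monthly savings = $425.08 − $400.26 = $24.82.
Break-even = $600.00 / $24.82 = 24.17 → 25 months.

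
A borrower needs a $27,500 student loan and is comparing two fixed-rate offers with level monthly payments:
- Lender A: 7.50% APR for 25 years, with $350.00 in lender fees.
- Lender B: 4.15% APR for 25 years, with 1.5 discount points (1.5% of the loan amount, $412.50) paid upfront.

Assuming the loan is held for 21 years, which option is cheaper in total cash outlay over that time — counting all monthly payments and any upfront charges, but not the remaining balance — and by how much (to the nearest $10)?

Lender B by $13,990

Lender A: at 7.50% the monthly rate is 0.0062500, so the payment is 27,500 × 0.0062500 / (1 − 1.0062500^−300) = $203.22.
Lender B: at 4.15% the monthly rate is 0.0034583, so the payment is 27,500 × 0.0034583 / (1 − 1.0034583^−300) = $147.44.
Over 252 months: Lender A costs 252 × $203.22 + $350.00 = $51,561.44; Lender B costs 252 × $147.44 + $412.50 = $37,567.38.
Lender B is cheaper by $51,561.44 − $37,567.38 = $13,994.06.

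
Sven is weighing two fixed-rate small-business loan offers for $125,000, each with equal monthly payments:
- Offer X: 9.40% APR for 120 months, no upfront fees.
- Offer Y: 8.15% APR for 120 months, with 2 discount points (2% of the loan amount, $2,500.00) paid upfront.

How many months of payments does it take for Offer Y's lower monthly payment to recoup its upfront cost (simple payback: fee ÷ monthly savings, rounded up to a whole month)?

30 months

Offer X: monthly rate = 9.4%/12 = 0.0078333; payment = 125,000 × 0.0078333 / (1 − (1+0.0078333)^−120) = $1,610.63.
Offer Y: at 8.15% the monthly rate is 0.0067917, so the payment is 125,000 × 0.0067917 / (1 − 1.0067917^−120) = $1,526.52.
Monthly savings = $1,610.63 − $1,526.52 = $84.11.
Break-even = $2,500.00 / $84.11 = 29.72 → 30 months.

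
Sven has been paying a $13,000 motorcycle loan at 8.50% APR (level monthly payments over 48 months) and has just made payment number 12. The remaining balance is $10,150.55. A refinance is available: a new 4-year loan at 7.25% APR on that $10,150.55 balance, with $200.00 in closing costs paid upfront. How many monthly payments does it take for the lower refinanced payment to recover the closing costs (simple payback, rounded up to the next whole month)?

3 months

Current payment = 13,000 × 8.5%/12 / (1 − (1+0.0070833)^−48) = $320.43.
Refinanced payment = 10,150.55 × 0.0060417 / (1 − (1+0.0060417)^−48) = $244.25.
Monthly savings = $320.43 − $244.25 = $76.18.
Break-even = $200.00 / $76.18 = 2.63 → 3 months.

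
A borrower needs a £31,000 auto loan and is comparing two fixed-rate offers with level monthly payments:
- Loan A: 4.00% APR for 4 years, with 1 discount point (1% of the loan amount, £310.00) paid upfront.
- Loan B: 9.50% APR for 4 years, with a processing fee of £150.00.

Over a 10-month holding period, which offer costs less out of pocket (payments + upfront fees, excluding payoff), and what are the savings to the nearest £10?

Loan A: at 4.00% the monthly rate is 0.0033333, so the payment is 31,000 × 0.0033333 / (1 − 1.0033333^−48) = £699.95.
Loan B: monthly rate = 9.5%/12 = 0.0079167; payment = 31,000 × 0.0079167 / (1 − (1+0.0079167)^−48) = £778.82.
Over 10 months: Loan A costs 10 × £699.95 + £310.00 = £7,309.50; Loan B costs 10 × £778.82 + £150.00 = £7,938.20.
Loan A is cheaper by £7,938.20 − £7,309.50 = £628.70.

Loan A by £630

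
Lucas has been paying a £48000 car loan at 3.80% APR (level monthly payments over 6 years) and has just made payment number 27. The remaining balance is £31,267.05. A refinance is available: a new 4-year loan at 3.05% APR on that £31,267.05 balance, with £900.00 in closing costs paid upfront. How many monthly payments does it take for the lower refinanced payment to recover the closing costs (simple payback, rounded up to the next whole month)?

17 months

Current payment = 48,000 × 3.8%/12 / (1 − (1+0.0031667)^−72) = £746.60.
Refinanced payment = 31,267.05 × 0.0025417 / (1 − (1+0.0025417)^−48) = £692.77.
Monthly savings = £746.60 − £692.77 = £53.83.
Break-even = £900.00 / £53.83 = 16.72 → 17 months.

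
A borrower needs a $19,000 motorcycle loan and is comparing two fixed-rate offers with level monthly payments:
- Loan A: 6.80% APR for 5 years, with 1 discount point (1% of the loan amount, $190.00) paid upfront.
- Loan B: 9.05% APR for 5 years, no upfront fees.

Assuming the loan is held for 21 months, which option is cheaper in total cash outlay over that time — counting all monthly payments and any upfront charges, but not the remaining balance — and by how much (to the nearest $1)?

Loan A by $239

Loan A: monthly rate = 6.8%/12 = 0.0056667; payment = 19,000 × 0.0056667 / (1 − (1+0.0056667)^−60) = $374.43.
Loan B: monthly rate = 9.05%/12 = 0.0075417; payment = 19,000 × 0.0075417 / (1 − (1+0.0075417)^−60) = $394.87.
Over 21 months: Loan A costs 21 × $374.43 + $190.00 = $8,053.03; Loan B costs 21 × $394.87 = $8,292.27.
Loan A is cheaper by $8,292.27 − $8,053.03 = $239.24.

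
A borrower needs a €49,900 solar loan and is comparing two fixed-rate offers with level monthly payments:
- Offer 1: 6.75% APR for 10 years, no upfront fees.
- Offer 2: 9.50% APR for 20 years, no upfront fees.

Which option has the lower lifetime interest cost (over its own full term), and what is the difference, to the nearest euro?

Offer 1: at 6.75% the monthly rate is 0.0056250, so the payment is 49,900 × 0.0056250 / (1 − 1.0056250^−120) = €572.97.
Total interest on Offer 1 = 120 × €572.97 − €49,900 = €18,856.40.
Offer 2: monthly rate = 9.5%/12 = 0.0079167; payment = 49,900 × 0.0079167 / (1 − (1+0.0079167)^−240) = €465.13.
Total interest on Offer 2 = 240 × €465.13 − €49,900 = €61,731.20.
Offer 1 is lower by €42,874.80.

Offer 1 by €42,875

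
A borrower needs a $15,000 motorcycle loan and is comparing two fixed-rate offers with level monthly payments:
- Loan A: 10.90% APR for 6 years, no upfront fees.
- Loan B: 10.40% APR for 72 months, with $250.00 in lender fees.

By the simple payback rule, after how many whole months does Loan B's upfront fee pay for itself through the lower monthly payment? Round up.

Loan A: at 10.90% the monthly rate is 0.0090833, so the payment is 15,000 × 0.0090833 / (1 − 1.0090833^−72) = $284.74.
Loan B: at 10.40% the monthly rate is 0.0086667, so the payment is 15,000 × 0.0086667 / (1 − 1.0086667^−72) = $280.92.
Monthly savings = $284.74 − $280.92 = $3.82.
Break-even = $250.00 / $3.82 = 65.45 → 66 months.

66 months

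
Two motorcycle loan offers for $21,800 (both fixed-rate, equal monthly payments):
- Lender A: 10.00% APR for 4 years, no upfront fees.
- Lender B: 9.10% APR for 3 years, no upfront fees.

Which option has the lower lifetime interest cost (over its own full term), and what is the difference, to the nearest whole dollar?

Lender B by $1,546

Lender A: monthly rate = 10%/12 = 0.0083333; payment = 21,800 × 0.0083333 / (1 − (1+0.0083333)^−48) = $552.90.
Total interest on Lender A = 48 × $552.90 − $21,800 = $4,739.20.
Lender B: monthly rate = 9.1%/12 = 0.0075833; payment = 21,800 × 0.0075833 / (1 − (1+0.0075833)^−36) = $694.25.
Total interest on Lender B = 36 × $694.25 − $21,800 = $3,193.00.
Lender B is lower by $1,546.20.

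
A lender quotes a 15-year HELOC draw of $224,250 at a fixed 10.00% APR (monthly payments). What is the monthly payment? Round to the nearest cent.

Monthly rate = 10%/12 = 0.0083333; payment = 224,250 × 0.0083333 / (1 − (1+0.0083333)^−180) = $2,409.80.

$2,409.80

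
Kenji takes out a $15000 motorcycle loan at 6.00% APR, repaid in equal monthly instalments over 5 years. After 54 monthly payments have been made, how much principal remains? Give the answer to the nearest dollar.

With monthly rate i = 6%/12 = 0.0050000, the balance after k of n payments is P · [(1+i)^n − (1+i)^k] / [(1+i)^n − 1].
(1+0.0050000)^60 = 1.34885015 and (1+0.0050000)^54 = 1.30908346, so the balance is 15,000 × (1.34885015 − 1.30908346) / (1.34885015 − 1) = $1,709.90.

$1,710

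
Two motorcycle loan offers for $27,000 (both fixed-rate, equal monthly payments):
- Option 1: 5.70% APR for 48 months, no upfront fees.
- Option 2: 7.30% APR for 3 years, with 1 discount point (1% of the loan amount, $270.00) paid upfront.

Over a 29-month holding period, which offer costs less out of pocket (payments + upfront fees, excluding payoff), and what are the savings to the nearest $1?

Option 1 by $6,273

Option 1: monthly rate = 5.7%/12 = 0.0047500; payment = 27,000 × 0.0047500 / (1 − (1+0.0047500)^−48) = $630.39.
Option 2: monthly rate = 7.3%/12 = 0.0060833; payment = 27,000 × 0.0060833 / (1 − (1+0.0060833)^−36) = $837.39.
Over 29 months: Option 1 costs 29 × $630.39 = $18,281.31; Option 2 costs 29 × $837.39 + $270.00 = $24,554.31.
Option 1 is cheaper by $24,554.31 − $18,281.31 = $6,273.00.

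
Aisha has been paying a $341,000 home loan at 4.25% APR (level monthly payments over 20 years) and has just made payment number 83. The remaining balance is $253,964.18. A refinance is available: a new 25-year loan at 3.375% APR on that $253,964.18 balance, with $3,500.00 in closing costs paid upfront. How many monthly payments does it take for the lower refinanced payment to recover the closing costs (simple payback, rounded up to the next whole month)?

5 months

Current payment = 341,000 × 4.25%/12 / (1 − (1+0.0035417)^−240) = $2,111.59.
Refinanced payment = 253,964.18 × 0.0028125 / (1 − (1+0.0028125)^−300) = $1,254.44.
Monthly savings = $2,111.59 − $1,254.44 = $857.15.
Break-even = $3,500.00 / $857.15 = 4.08 → 5 months.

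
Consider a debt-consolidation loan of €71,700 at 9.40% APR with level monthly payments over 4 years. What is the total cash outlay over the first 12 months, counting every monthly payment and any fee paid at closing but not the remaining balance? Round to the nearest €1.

€21,575

At 9.40% the monthly rate is 0.0078333, so the payment is 71,700 × 0.0078333 / (1 − 1.0078333^−48) = €1,797.91.
Total outlay = 12 × €1,797.91 = €21,574.92.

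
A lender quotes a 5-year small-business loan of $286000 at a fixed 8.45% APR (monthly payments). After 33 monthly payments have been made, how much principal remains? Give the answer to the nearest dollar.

$143,651

With monthly rate i = 8.45%/12 = 0.0070417, the balance after k of n payments is P · [(1+i)^n − (1+i)^k] / [(1+i)^n − 1].
(1+0.0070417)^60 = 1.52351383 and (1+0.0070417)^33 = 1.26056580, so the balance is 286,000 × (1.52351383 − 1.26056580) / (1.52351383 − 1) = $143,650.72.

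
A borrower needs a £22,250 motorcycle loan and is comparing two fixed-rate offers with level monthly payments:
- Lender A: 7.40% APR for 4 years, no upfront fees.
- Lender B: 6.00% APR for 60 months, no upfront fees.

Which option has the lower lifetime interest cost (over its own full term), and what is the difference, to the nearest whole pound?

Lender A by £36

Lender A: at 7.40% the monthly rate is 0.0061667, so the payment is 22,250 × 0.0061667 / (1 − 1.0061667^−48) = £536.94.
Total interest on Lender A = 48 × £536.94 − £22,250 = £3,523.12.
Lender B: at 6.00% the monthly rate is 0.0050000, so the payment is 22,250 × 0.0050000 / (1 − 1.0050000^−60) = £430.15.
Total interest on Lender B = 60 × £430.15 − £22,250 = £3,559.00.
Lender A is lower by £35.88.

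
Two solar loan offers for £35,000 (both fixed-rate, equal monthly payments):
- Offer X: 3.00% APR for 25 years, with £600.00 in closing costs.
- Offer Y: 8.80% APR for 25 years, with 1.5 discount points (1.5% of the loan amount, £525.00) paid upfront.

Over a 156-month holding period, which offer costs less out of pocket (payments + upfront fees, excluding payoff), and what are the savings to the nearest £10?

Offer X by £19,110

Offer X: monthly rate = 3%/12 = 0.0025000; payment = 35,000 × 0.0025000 / (1 − (1+0.0025000)^−300) = £165.97.
Offer Y: at 8.80% the monthly rate is 0.0073333, so the payment is 35,000 × 0.0073333 / (1 − 1.0073333^−300) = £288.94.
Over 156 months: Offer X costs 156 × £165.97 + £600.00 = £26,491.32; Offer Y costs 156 × £288.94 + £525.00 = £45,599.64.
Offer X is cheaper by £45,599.64 − £26,491.32 = £19,108.32.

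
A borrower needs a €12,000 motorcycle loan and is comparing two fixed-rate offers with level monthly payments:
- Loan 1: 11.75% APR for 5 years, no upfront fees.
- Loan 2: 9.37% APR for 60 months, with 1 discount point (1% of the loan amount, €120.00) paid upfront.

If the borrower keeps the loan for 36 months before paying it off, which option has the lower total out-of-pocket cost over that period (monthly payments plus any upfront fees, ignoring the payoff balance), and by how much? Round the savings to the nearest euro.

Loan 1: at 11.75% the monthly rate is 0.0097917, so the payment is 12,000 × 0.0097917 / (1 − 1.0097917^−60) = €265.42.
Loan 2: at 9.37% the monthly rate is 0.0078083, so the payment is 12,000 × 0.0078083 / (1 − 1.0078083^−60) = €251.26.
Over 36 months: Loan 1 costs 36 × €265.42 = €9,555.12; Loan 2 costs 36 × €251.26 + €120.00 = €9,165.36.
Loan 2 is cheaper by €9,555.12 − €9,165.36 = €389.76.

Loan 2 by €390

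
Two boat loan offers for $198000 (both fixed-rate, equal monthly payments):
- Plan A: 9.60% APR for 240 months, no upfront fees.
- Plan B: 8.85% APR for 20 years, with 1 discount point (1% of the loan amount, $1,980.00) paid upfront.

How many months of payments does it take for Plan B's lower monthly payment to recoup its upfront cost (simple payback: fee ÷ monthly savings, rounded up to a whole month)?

21 months

Plan A: monthly rate = 9.6%/12 = 0.0080000; payment = 198,000 × 0.0080000 / (1 − (1+0.0080000)^−240) = $1,858.57.
Plan B: at 8.85% the monthly rate is 0.0073750, so the payment is 198,000 × 0.0073750 / (1 − 1.0073750^−240) = $1,762.40.
Monthly savings = $1,858.57 − $1,762.40 = $96.17.
Break-even = $1,980.00 / $96.17 = 20.59 → 21 months.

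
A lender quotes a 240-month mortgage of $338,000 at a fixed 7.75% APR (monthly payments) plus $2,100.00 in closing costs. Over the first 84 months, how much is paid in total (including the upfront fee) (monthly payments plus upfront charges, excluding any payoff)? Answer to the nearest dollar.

$235,184

At 7.75% the monthly rate is 0.0064583, so the payment is 338,000 × 0.0064583 / (1 − 1.0064583^−240) = $2,774.81.
Total outlay = 84 × $2,774.81 + $2,100.00 = $235,184.04.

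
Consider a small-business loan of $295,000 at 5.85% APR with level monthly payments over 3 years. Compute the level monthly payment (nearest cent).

Monthly rate = 5.85%/12 = 0.0048750; payment = 295,000 × 0.0048750 / (1 − (1+0.0048750)^−36) = $8,954.44.

$8,954.44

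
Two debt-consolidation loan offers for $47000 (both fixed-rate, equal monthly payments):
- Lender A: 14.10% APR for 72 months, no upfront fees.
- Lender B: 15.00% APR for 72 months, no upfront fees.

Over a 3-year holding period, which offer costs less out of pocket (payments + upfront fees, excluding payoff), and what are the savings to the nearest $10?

Lender A: monthly rate = 14.1%/12 = 0.0117500; payment = 47,000 × 0.0117500 / (1 − (1+0.0117500)^−72) = $970.99.
Lender B: monthly rate = 15%/12 = 0.0125000; payment = 47,000 × 0.0125000 / (1 − (1+0.0125000)^−72) = $993.82.
Over 36 months: Lender A costs 36 × $970.99 = $34,955.64; Lender B costs 36 × $993.82 = $35,777.52.
Lender A is cheaper by $35,777.52 − $34,955.64 = $821.88.

Lender A by $820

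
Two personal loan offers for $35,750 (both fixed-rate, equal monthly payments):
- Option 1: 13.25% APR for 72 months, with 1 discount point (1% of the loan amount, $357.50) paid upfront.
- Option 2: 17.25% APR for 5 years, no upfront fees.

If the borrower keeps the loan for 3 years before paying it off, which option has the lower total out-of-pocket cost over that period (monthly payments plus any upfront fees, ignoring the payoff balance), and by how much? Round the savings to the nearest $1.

Option 1: monthly rate = 13.25%/12 = 0.0110417; payment = 35,750 × 0.0110417 / (1 − (1+0.0110417)^−72) = $722.37.
Option 2: at 17.25% the monthly rate is 0.0143750, so the payment is 35,750 × 0.0143750 / (1 − 1.0143750^−60) = $893.29.
Over 36 months: Option 1 costs 36 × $722.37 + $357.50 = $26,362.82; Option 2 costs 36 × $893.29 = $32,158.44.
Option 1 is cheaper by $32,158.44 − $26,362.82 = $5,795.62.

Option 1 by $5,796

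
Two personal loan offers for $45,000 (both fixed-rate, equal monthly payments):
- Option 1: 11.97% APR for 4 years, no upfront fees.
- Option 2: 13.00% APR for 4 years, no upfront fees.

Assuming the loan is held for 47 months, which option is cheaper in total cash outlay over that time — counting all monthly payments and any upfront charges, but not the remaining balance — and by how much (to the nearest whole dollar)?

Option 1 by $1,075

Option 1: at 11.97% the monthly rate is 0.0099750, so the payment is 45,000 × 0.0099750 / (1 − 1.0099750^−48) = $1,184.36.
Option 2: monthly rate = 13%/12 = 0.0108333; payment = 45,000 × 0.0108333 / (1 − (1+0.0108333)^−48) = $1,207.24.
Over 47 months: Option 1 costs 47 × $1,184.36 = $55,664.92; Option 2 costs 47 × $1,207.24 = $56,740.28.
Option 1 is cheaper by $56,740.28 − $55,664.92 = $1,075.36.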